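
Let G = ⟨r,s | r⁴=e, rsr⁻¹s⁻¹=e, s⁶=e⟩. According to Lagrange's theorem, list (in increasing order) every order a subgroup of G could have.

|G| = 24 = 2³ · 3. By Lagrange's theorem the order of any subgroup divides 24; the divisors of 24 are 1, 2, 3, 4, 6, 8, 12, 24.

Answer: 1, 2, 3, 4, 6, 8, 12, 24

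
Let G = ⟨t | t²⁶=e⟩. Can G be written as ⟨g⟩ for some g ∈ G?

|G| = 26. The element t has order 26 (its powers give 26 distinct elements), so ⟨t⟩ = G and G is cyclic.

Answer: Yes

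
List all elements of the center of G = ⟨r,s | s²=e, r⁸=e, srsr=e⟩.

An element z ∈ Z(G) iff z commutes with every generator.
For example r⁴ is central: (r⁴)·r = r⁵ = r·(r⁴); (r⁴)·s = r⁴s = s·(r⁴).
Whereas r ∉ Z(G) since r·s = rs ≠ r⁷s = s·r.
Checking each of the 16 elements this way gives Z(G) = {e, r⁴}, of order 2.

Answer: {e, r⁴}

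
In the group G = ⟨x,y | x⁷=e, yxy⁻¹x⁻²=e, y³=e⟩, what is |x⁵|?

Compute successive powers until reaching e:
  (x⁵)¹ = x⁵, (x⁵)² = x³, (x⁵)³ = x, (x⁵)⁴ = x⁶, (x⁵)⁵ = x⁴, (x⁵)⁶ = x², (x⁵)⁷ = e.
The smallest positive k with (x⁵)ᵏ = e is 7.

Answer: 7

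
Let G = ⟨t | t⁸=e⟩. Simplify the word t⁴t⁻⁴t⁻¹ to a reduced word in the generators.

Multiply left to right, reducing at each step:
  (t⁴) · t⁻⁴ = e
  e · t⁻¹ = t⁷

Answer: t⁷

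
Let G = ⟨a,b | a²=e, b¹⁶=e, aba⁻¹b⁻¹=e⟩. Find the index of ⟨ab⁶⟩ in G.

First find ord(ab⁶) by computing successive powers:
  (ab⁶)¹ = ab⁶, (ab⁶)² = b¹², (ab⁶)³ = ab², (ab⁶)⁴ = b⁸, (ab⁶)⁵ = ab¹⁴, (ab⁶)⁶ = b⁴, (ab⁶)⁷ = ab¹⁰, (ab⁶)⁸ = e.
So |⟨ab⁶⟩| = ord(ab⁶) = 8. With |G| = 32, by Lagrange [G : ⟨ab⁶⟩] = 32/8 = 4.

Answer: 4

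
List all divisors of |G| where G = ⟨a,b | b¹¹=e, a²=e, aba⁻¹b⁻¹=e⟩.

|G| = 22 = 2 · 11. By Lagrange's theorem the order of any subgroup divides 22; the divisors of 22 are 1, 2, 11, 22.

Answer: 1, 2, 11, 22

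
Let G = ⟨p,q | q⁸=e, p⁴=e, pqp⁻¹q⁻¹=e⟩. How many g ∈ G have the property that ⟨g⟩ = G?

⟨g⟩ = G would require ord(g) = |G| = 32, but the maximum element order in G is 8 < 32. So G is not cyclic and no single element generates it: the count is 0.

Answer: 0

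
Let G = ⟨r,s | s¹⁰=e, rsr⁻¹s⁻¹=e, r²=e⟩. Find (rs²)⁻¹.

The order of (rs²) is 10 (smallest k with (rs²)ᵏ = e), so (rs²)⁻¹ = (rs²)⁹ = rs⁸.
Check: (rs²) · (rs⁸) → (rs²) · r = s²;   (s²) · s⁸ = e, giving e as required.

Answer: rs⁸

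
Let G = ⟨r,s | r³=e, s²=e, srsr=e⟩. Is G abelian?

r·s = rs but s·r = r²s, so r·s ≠ s·r and G is not abelian.

Answer: No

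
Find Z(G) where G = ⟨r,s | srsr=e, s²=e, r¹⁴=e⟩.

An element z ∈ Z(G) iff z commutes with every generator.
For example r⁷ is central: (r⁷)·r = r⁸ = r·(r⁷); (r⁷)·s = r⁷s = s·(r⁷).
Whereas r ∉ Z(G) since r·s = rs ≠ r¹³s = s·r.
Checking each of the 28 elements this way gives Z(G) = {e, r⁷}, of order 2.

Answer: {e, r⁷}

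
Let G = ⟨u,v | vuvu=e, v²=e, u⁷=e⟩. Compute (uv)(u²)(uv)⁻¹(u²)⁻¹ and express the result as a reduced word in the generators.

[(uv), (u²)] = (uv)·(u²)·(uv)⁻¹·(u²)⁻¹.
  (uv) · (u²) = u⁶v
  (u⁶v) · (uv) = u⁵
  (u⁵) · (u⁵) = u³

Answer: u³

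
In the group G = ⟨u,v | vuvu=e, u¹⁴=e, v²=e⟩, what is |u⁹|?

Compute successive powers until reaching e:
  (u⁹)¹ = u⁹, (u⁹)² = u⁴, (u⁹)³ = u¹³, (u⁹)⁴ = u⁸, (u⁹)⁵ = u³, (u⁹)⁶ = u¹², (u⁹)⁷ = u⁷, (u⁹)⁸ = u², (u⁹)⁹ = u¹¹, (u⁹)¹⁰ = u⁶, (u⁹)¹¹ = u, (u⁹)¹² = u¹⁰, (u⁹)¹³ = u⁵, (u⁹)¹⁴ = e.
The smallest positive k with (u⁹)ᵏ = e is 14.

Answer: 14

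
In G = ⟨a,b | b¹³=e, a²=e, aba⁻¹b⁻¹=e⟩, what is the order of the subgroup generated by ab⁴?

|⟨ab⁴⟩| equals the order of ab⁴. Compute successive powers until reaching e:
  (ab⁴)¹ = ab⁴, (ab⁴)² = b⁸, (ab⁴)³ = ab¹², (ab⁴)⁴ = b³, (ab⁴)⁵ = ab⁷, (ab⁴)⁶ = b¹¹, (ab⁴)⁷ = ab², (ab⁴)⁸ = b⁶, (ab⁴)⁹ = ab¹⁰, (ab⁴)¹⁰ = b, (ab⁴)¹¹ = ab⁵, (ab⁴)¹² = b⁹, (ab⁴)¹³ = a, (ab⁴)¹⁴ = b⁴, (ab⁴)¹⁵ = ab⁸, (ab⁴)¹⁶ = b¹², (ab⁴)¹⁷ = ab³, (ab⁴)¹⁸ = b⁷, (ab⁴)¹⁹ = ab¹¹, (ab⁴)²⁰ = b², (ab⁴)²¹ = ab⁶, (ab⁴)²² = b¹⁰, (ab⁴)²³ = ab, (ab⁴)²⁴ = b⁵, (ab⁴)²⁵ = ab⁹, (ab⁴)²⁶ = e.
The smallest positive k with (ab⁴)ᵏ = e is 26, so |⟨ab⁴⟩| = 26.

Answer: 26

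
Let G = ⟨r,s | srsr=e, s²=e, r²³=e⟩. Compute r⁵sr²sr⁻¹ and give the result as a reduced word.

Multiply left to right, reducing at each step:
  (r⁵) · s = r⁵s
  (r⁵s) · r² = r³s
  (r³s) · s = r³
  (r³) · r⁻¹ = r²

Answer: r²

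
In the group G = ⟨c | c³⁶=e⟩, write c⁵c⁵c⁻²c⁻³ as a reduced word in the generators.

Multiply left to right, reducing at each step:
  (c⁵) · c⁵ = c¹⁰
  (c¹⁰) · c⁻² = c⁸
  (c⁸) · c⁻³ = c⁵

Answer: c⁵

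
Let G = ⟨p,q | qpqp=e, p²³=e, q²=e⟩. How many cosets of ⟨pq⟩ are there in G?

First find ord(pq) by computing successive powers:
  (pq)¹ = pq, (pq)² = e.
So |⟨pq⟩| = ord(pq) = 2. With |G| = 46, by Lagrange [G : ⟨pq⟩] = 46/2 = 23.

Answer: 23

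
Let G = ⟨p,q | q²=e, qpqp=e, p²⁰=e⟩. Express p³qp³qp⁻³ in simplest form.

Multiply left to right, reducing at each step:
  (p³) · q = p³q
  (p³q) · p³ = q
  q · q = e
  e · p⁻³ = p¹⁷

Answer: p¹⁷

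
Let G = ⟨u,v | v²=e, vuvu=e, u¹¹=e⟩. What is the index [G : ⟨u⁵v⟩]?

First find ord(u⁵v) by computing successive powers:
  (u⁵v)¹ = u⁵v, (u⁵v)² = e.
So |⟨u⁵v⟩| = ord(u⁵v) = 2. With |G| = 22, by Lagrange [G : ⟨u⁵v⟩] = 22/2 = 11.

Answer: 11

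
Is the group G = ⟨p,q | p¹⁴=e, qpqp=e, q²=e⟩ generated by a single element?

Every cyclic group is abelian. But p·q = pq while q·p = p¹³q, so p·q ≠ q·p and G is not abelian. Hence G is not cyclic.

Answer: No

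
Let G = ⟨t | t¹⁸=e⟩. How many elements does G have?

G is generated by a single element, so G is cyclic. The relator gives t¹⁸ = e and no smaller power is forced to be e, so the 18 powers {e, t, t², t³, t⁴, t⁵, t⁶, t⁷, t⁸, t⁹, t¹², t¹³, t¹¹, t¹⁰, t¹⁴, t¹⁵, t¹⁶, t¹⁷} are distinct. Hence |G| = 18.

Answer: 18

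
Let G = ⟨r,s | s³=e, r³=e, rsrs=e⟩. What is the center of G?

An element z ∈ Z(G) iff z commutes with every generator.
For example e is central: e·r = r = r·e; e·s = s = s·e.
Whereas r ∉ Z(G) since r·s = rs ≠ r²s² = s·r.
Checking each of the 12 elements this way gives Z(G) = {e}, of order 1.

Answer: {e}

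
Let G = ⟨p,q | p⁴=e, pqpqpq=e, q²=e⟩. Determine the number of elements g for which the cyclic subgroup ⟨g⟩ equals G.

⟨g⟩ = G would require ord(g) = |G| = 24, but the maximum element order in G is 4 < 24. So G is not cyclic and no single element generates it: the count is 0.

Answer: 0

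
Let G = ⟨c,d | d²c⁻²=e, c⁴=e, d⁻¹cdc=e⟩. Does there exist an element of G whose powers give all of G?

Every cyclic group is abelian. But c·d = cd while d·c = cd⁻¹, so c·d ≠ d·c and G is not abelian. Hence G is not cyclic.

Answer: No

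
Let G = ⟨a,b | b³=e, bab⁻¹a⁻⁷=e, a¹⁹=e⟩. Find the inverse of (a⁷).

The order of (a⁷) is 19 (smallest k with (a⁷)ᵏ = e), so (a⁷)⁻¹ = (a⁷)¹⁸ = a¹².
Check: (a⁷) · (a¹²) → (a⁷) · a¹² = e, giving e as required.

Answer: a¹²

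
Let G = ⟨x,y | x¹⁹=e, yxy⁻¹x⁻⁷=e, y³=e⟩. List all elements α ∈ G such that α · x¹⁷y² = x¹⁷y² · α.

⟨x¹⁷y²⟩ ⊆ C_G(x¹⁷y²) since powers of x¹⁷y² commute with x¹⁷y²; so |C_G(x¹⁷y²)| ≥ |⟨x¹⁷y²⟩| = 3.
By orbit–stabilizer, |C_G(x¹⁷y²)| = |G| / |conj. class of x¹⁷y²| = 57 / 19 = 3.
The 3 elements commuting with x¹⁷y² are {e, x¹⁴y, x¹⁷y²}.

Answer: {e, x¹⁴y, x¹⁷y²}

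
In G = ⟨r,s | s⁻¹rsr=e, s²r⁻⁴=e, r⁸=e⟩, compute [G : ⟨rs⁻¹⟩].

First find ord(rs⁻¹) by computing successive powers:
  (rs⁻¹)¹ = rs⁻¹, (rs⁻¹)² = r⁴, (rs⁻¹)³ = rs, (rs⁻¹)⁴ = e.
So |⟨rs⁻¹⟩| = ord(rs⁻¹) = 4. With |G| = 16, by Lagrange [G : ⟨rs⁻¹⟩] = 16/4 = 4.

Answer: 4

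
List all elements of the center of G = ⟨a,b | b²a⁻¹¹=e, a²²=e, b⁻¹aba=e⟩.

An element z ∈ Z(G) iff z commutes with every generator.
For example a¹¹ is central: (a¹¹)·a = a¹² = a·(a¹¹); (a¹¹)·b = b⁻¹ = b·(a¹¹).
Whereas a ∉ Z(G) since a·b = ab ≠ a¹⁰b⁻¹ = b·a.
Checking each of the 44 elements this way gives Z(G) = {e, a¹¹}, of order 2.

Answer: {e, a¹¹}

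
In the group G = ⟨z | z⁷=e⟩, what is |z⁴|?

Compute successive powers until reaching e:
  (z⁴)¹ = z⁴, (z⁴)² = z, (z⁴)³ = z⁵, (z⁴)⁴ = z², (z⁴)⁵ = z⁶, (z⁴)⁶ = z³, (z⁴)⁷ = e.
The smallest positive k with (z⁴)ᵏ = e is 7.

Answer: 7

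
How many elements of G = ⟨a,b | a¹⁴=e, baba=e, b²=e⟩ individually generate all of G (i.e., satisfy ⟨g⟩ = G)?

⟨g⟩ = G would require ord(g) = |G| = 28, but the maximum element order in G is 14 < 28. So G is not cyclic and no single element generates it: the count is 0.

Answer: 0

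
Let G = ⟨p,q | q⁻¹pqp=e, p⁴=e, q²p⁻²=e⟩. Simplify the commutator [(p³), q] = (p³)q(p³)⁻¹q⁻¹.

[(p³), q] = (p³)·q·(p³)⁻¹·q⁻¹.
  (p³) · q = pq⁻¹
  (pq⁻¹) · p = q⁻¹
  (q⁻¹) · (q⁻¹) = p²

Answer: p²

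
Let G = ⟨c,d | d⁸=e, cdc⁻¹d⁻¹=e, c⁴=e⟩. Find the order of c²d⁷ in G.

Compute successive powers until reaching e:
  (c²d⁷)¹ = c²d⁷, (c²d⁷)² = d⁶, (c²d⁷)³ = c²d⁵, (c²d⁷)⁴ = d⁴, (c²d⁷)⁵ = c²d³, (c²d⁷)⁶ = d², (c²d⁷)⁷ = c²d, (c²d⁷)⁸ = e.
The smallest positive k with (c²d⁷)ᵏ = e is 8.

Answer: 8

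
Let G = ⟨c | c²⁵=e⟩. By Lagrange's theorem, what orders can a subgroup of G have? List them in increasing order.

|G| = 25 = 5². By Lagrange's theorem the order of any subgroup divides 25; the divisors of 25 are 1, 5, 25.

Answer: 1, 5, 25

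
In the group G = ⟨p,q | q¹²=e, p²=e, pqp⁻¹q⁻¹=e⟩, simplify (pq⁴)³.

Compute successive powers of (pq⁴), reducing at each step:
  (pq⁴)²: (pq⁴) · p = q⁴;   (q⁴) · q⁴ = q⁸
  (pq⁴)³: (q⁸) · p = pq⁸;   (pq⁸) · q⁴ = p

Answer: p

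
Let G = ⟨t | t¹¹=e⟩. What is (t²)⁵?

Compute successive powers of (t²), reducing at each step:
  (t²)²: (t²) · t² = t⁴
  (t²)³: (t⁴) · t² = t⁶
  (t²)⁴: (t⁶) · t² = t⁸
  (t²)⁵: (t⁸) · t² = t¹⁰

Answer: t¹⁰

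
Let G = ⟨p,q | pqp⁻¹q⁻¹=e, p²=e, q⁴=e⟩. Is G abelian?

Each pair of generators commutes: p·q = pq = q·p. Since the generators pairwise commute, every element of G commutes with every other, so G is abelian.

Answer: Yes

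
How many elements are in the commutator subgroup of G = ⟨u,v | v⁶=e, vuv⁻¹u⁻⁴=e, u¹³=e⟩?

G' = [G, G] is generated by all commutators. The generator-pair commutators are: [u, v] = u¹⁰.
The subgroup they normally generate is {e, u, u², u³, u⁴, u⁵, u⁶, u⁷, u⁸, u⁹, u¹⁰, u¹¹, u¹²}, of order 13.
Check: |G/G'| = 78/13 = 6 is the order of the abelianisation.

Answer: 13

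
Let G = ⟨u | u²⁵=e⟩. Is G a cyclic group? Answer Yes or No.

|G| = 25. The element u has order 25 (its powers give 25 distinct elements), so ⟨u⟩ = G and G is cyclic.

Answer: Yes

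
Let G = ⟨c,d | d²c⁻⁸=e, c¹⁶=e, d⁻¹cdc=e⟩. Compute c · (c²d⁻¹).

Compute c · (c²d⁻¹) by multiplying left to right and reducing via the relations at each step:
  c · c² = c³
  (c³) · d⁻¹ = c³d⁻¹

Answer: c³d⁻¹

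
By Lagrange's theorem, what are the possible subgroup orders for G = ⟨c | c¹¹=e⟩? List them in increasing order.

|G| = 11 = 11. By Lagrange's theorem the order of any subgroup divides 11; the divisors of 11 are 1, 11.

Answer: 1, 11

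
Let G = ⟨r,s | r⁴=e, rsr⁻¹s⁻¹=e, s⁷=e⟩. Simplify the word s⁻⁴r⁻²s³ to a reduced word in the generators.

Multiply left to right, reducing at each step:
  (s³) · r⁻² = r²s³
  (r²s³) · s³ = r²s⁶

Answer: r²s⁶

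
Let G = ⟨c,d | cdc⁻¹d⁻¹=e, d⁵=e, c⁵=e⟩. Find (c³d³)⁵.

Compute successive powers of (c³d³), reducing at each step:
  (c³d³)²: (c³d³) · c³ = cd³;   (cd³) · d³ = cd
  (c³d³)³: (cd) · c³ = c⁴d;   (c⁴d) · d³ = c⁴d⁴
  (c³d³)⁴: (c⁴d⁴) · c³ = c²d⁴;   (c²d⁴) · d³ = c²d²
  (c³d³)⁵: (c²d²) · c³ = d²;   (d²) · d³ = e

Answer: e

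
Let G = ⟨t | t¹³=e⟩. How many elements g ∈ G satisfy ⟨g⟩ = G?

G is cyclic of order 13. An element generates G iff its order is 13, and a cyclic group of order 13 has exactly φ(13) = 12 such elements.

Answer: 12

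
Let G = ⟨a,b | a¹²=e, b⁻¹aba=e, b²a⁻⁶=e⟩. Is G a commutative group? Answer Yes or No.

a·b = ab but b·a = a⁵b⁻¹, so a·b ≠ b·a and G is not abelian.

Answer: No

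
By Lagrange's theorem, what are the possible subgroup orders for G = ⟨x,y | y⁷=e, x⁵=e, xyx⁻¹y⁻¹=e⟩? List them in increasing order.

|G| = 35 = 5 · 7. By Lagrange's theorem the order of any subgroup divides 35; the divisors of 35 are 1, 5, 7, 35.

Answer: 1, 5, 7, 35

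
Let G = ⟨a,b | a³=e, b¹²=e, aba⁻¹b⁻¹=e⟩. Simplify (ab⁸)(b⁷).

Compute (ab⁸) · (b⁷) by multiplying left to right and reducing via the relations at each step:
  (ab⁸) · b⁷ = ab³

Answer: ab³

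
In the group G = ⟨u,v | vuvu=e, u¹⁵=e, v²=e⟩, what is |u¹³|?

Compute successive powers until reaching e:
  (u¹³)¹ = u¹³, (u¹³)² = u¹¹, (u¹³)³ = u⁹, (u¹³)⁴ = u⁷, (u¹³)⁵ = u⁵, (u¹³)⁶ = u³, (u¹³)⁷ = u, (u¹³)⁸ = u¹⁴, (u¹³)⁹ = u¹², (u¹³)¹⁰ = u¹⁰, (u¹³)¹¹ = u⁸, (u¹³)¹² = u⁶, (u¹³)¹³ = u⁴, (u¹³)¹⁴ = u², (u¹³)¹⁵ = e.
The smallest positive k with (u¹³)ᵏ = e is 15.

Answer: 15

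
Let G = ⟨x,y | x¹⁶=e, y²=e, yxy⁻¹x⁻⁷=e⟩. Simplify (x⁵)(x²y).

Compute (x⁵) · (x²y) by multiplying left to right and reducing via the relations at each step:
  (x⁵) · x² = x⁷
  (x⁷) · y = x⁷y

Answer: x⁷y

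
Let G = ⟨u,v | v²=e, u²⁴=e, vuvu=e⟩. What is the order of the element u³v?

Compute successive powers until reaching e:
  (u³v)¹ = u³v, (u³v)² = e.
The smallest positive k with (u³v)ᵏ = e is 2.

Answer: 2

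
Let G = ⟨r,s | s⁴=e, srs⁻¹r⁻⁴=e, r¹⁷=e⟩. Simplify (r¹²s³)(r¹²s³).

Compute (r¹²s³) · (r¹²s³) by multiplying left to right and reducing via the relations at each step:
  (r¹²s³) · r¹² = r¹⁵s³
  (r¹⁵s³) · s³ = r¹⁵s²

Answer: r¹⁵s²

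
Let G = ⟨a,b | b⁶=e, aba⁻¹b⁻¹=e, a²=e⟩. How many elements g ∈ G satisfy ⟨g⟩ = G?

⟨g⟩ = G would require ord(g) = |G| = 12, but the maximum element order in G is 6 < 12. So G is not cyclic and no single element generates it: the count is 0.

Answer: 0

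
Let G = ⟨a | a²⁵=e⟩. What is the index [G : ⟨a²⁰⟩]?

First find ord(a²⁰) by computing successive powers:
  (a²⁰)¹ = a²⁰, (a²⁰)² = a¹⁵, (a²⁰)³ = a¹⁰, (a²⁰)⁴ = a⁵, (a²⁰)⁵ = e.
So |⟨a²⁰⟩| = ord(a²⁰) = 5. With |G| = 25, by Lagrange [G : ⟨a²⁰⟩] = 25/5 = 5.

Answer: 5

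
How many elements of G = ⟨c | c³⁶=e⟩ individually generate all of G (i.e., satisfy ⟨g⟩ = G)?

G is cyclic of order 36. An element generates G iff its order is 36, and a cyclic group of order 36 has exactly φ(36) = 12 such elements.

Answer: 12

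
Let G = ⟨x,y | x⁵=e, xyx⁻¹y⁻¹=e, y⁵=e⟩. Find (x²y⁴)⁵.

Compute successive powers of (x²y⁴), reducing at each step:
  (x²y⁴)²: (x²y⁴) · x² = x⁴y⁴;   (x⁴y⁴) · y⁴ = x⁴y³
  (x²y⁴)³: (x⁴y³) · x² = xy³;   (xy³) · y⁴ = xy²
  (x²y⁴)⁴: (xy²) · x² = x³y²;   (x³y²) · y⁴ = x³y
  (x²y⁴)⁵: (x³y) · x² = y;   y · y⁴ = e

Answer: e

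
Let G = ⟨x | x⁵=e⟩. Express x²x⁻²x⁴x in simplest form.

Multiply left to right, reducing at each step:
  (x²) · x⁻² = e
  e · x⁴ = x⁴
  (x⁴) · x = e

Answer: e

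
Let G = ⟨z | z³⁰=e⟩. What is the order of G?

G is generated by a single element, so G is cyclic. The relator gives z³⁰ = e and no smaller power is forced to be e, so the 30 powers {e, z, z², z³, z⁴, z⁵, z⁶, z⁷, z⁸, z⁹, z²², z²³, z²¹, z²⁰, z²⁴, z²⁵, z²⁶, z²⁷, z²⁸, z²⁹, z¹², z¹³, z¹¹, z¹⁰, z¹⁴, z¹⁵, z¹⁶, z¹⁷, z¹⁸, z¹⁹} are distinct. Hence |G| = 30.

Answer: 30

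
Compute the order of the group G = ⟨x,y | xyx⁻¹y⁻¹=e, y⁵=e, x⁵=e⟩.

Enumerate words in the generators, reducing via the relations: the distinct elements are
  {e, x, y, xy, x², x³, x⁴, y², y³, y⁴, xy², xy³, xy⁴, x²y, x³y, x⁴y, x²y², x²y³, x²y⁴, x³y², x³y³, x³y⁴, x⁴y², x⁴y³, x⁴y⁴}.
No further products give new elements, so |G| = 25.

Answer: 25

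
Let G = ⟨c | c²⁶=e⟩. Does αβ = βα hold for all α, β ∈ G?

G has a single generator, so G is cyclic and hence abelian.

Answer: Yes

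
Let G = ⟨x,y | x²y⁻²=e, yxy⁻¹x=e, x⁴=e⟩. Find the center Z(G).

An element z ∈ Z(G) iff z commutes with every generator.
For example x² is central: (x²)·x = x³ = x·(x²); (x²)·y = y⁻¹ = y·(x²).
Whereas x ∉ Z(G) since x·y = xy ≠ xy⁻¹ = y·x.
Checking each of the 8 elements this way gives Z(G) = {e, x²}, of order 2.

Answer: {e, x²}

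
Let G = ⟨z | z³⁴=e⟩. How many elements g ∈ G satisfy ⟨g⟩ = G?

G is cyclic of order 34. An element generates G iff its order is 34, and a cyclic group of order 34 has exactly φ(34) = 16 such elements.

Answer: 16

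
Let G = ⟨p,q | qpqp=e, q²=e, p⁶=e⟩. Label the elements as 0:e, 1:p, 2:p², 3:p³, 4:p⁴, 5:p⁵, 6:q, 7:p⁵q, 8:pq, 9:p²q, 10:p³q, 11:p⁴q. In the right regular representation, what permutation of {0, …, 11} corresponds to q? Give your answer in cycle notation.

(0 6)(1 8)(2 9)(3 10)(4 11)(5 7)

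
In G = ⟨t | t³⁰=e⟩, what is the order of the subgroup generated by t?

|⟨t⟩| equals the order of t. Compute successive powers until reaching e:
  t¹ = t, t² = t², t³ = t³, t⁴ = t⁴, t⁵ = t⁵, t⁶ = t⁶, t⁷ = t⁷, t⁸ = t⁸, t⁹ = t⁹, t¹⁰ = t¹⁰, t¹¹ = t¹¹, t¹² = t¹², t¹³ = t¹³, t¹⁴ = t¹⁴, t¹⁵ = t¹⁵, t¹⁶ = t¹⁶, t¹⁷ = t¹⁷, t¹⁸ = t¹⁸, t¹⁹ = t¹⁹, t²⁰ = t²⁰, t²¹ = t²¹, t²² = t²², t²³ = t²³, t²⁴ = t²⁴, t²⁵ = t²⁵, t²⁶ = t²⁶, t²⁷ = t²⁷, t²⁸ = t²⁸, t²⁹ = t²⁹, t³⁰ = e.
The smallest positive k with tᵏ = e is 30, so |⟨t⟩| = 30.

Answer: 30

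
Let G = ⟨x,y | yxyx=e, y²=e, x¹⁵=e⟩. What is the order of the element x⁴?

Compute successive powers until reaching e:
  (x⁴)¹ = x⁴, (x⁴)² = x⁸, (x⁴)³ = x¹², (x⁴)⁴ = x, (x⁴)⁵ = x⁵, (x⁴)⁶ = x⁹, (x⁴)⁷ = x¹³, (x⁴)⁸ = x², (x⁴)⁹ = x⁶, (x⁴)¹⁰ = x¹⁰, (x⁴)¹¹ = x¹⁴, (x⁴)¹² = x³, (x⁴)¹³ = x⁷, (x⁴)¹⁴ = x¹¹, (x⁴)¹⁵ = e.
The smallest positive k with (x⁴)ᵏ = e is 15.

Answer: 15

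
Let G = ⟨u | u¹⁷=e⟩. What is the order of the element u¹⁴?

Compute successive powers until reaching e:
  (u¹⁴)¹ = u¹⁴, (u¹⁴)² = u¹¹, (u¹⁴)³ = u⁸, (u¹⁴)⁴ = u⁵, (u¹⁴)⁵ = u², (u¹⁴)⁶ = u¹⁶, (u¹⁴)⁷ = u¹³, (u¹⁴)⁸ = u¹⁰, (u¹⁴)⁹ = u⁷, (u¹⁴)¹⁰ = u⁴, (u¹⁴)¹¹ = u, (u¹⁴)¹² = u¹⁵, (u¹⁴)¹³ = u¹², (u¹⁴)¹⁴ = u⁹, (u¹⁴)¹⁵ = u⁶, (u¹⁴)¹⁶ = u³, (u¹⁴)¹⁷ = e.
The smallest positive k with (u¹⁴)ᵏ = e is 17.

Answer: 17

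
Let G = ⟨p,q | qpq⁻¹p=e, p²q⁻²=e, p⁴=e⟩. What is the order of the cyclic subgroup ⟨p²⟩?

|⟨p²⟩| equals the order of p². Compute successive powers until reaching e:
  (p²)¹ = p², (p²)² = e.
The smallest positive k with (p²)ᵏ = e is 2, so |⟨p²⟩| = 2.

Answer: 2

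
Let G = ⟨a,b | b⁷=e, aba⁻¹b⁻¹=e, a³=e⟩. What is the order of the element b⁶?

Compute successive powers until reaching e:
  (b⁶)¹ = b⁶, (b⁶)² = b⁵, (b⁶)³ = b⁴, (b⁶)⁴ = b³, (b⁶)⁵ = b², (b⁶)⁶ = b, (b⁶)⁷ = e.
The smallest positive k with (b⁶)ᵏ = e is 7.

Answer: 7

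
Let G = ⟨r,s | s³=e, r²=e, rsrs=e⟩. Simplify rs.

Compute r · s by multiplying left to right and reducing via the relations at each step:
  r · s = rs

Answer: rs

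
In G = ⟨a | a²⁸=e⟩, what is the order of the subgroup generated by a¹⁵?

|⟨a¹⁵⟩| equals the order of a¹⁵. Compute successive powers until reaching e:
  (a¹⁵)¹ = a¹⁵, (a¹⁵)² = a², (a¹⁵)³ = a¹⁷, (a¹⁵)⁴ = a⁴, (a¹⁵)⁵ = a¹⁹, (a¹⁵)⁶ = a⁶, (a¹⁵)⁷ = a²¹, (a¹⁵)⁸ = a⁸, (a¹⁵)⁹ = a²³, (a¹⁵)¹⁰ = a¹⁰, (a¹⁵)¹¹ = a²⁵, (a¹⁵)¹² = a¹², (a¹⁵)¹³ = a²⁷, (a¹⁵)¹⁴ = a¹⁴, (a¹⁵)¹⁵ = a, (a¹⁵)¹⁶ = a¹⁶, (a¹⁵)¹⁷ = a³, (a¹⁵)¹⁸ = a¹⁸, (a¹⁵)¹⁹ = a⁵, (a¹⁵)²⁰ = a²⁰, (a¹⁵)²¹ = a⁷, (a¹⁵)²² = a²², (a¹⁵)²³ = a⁹, (a¹⁵)²⁴ = a²⁴, (a¹⁵)²⁵ = a¹¹, (a¹⁵)²⁶ = a²⁶, (a¹⁵)²⁷ = a¹³, (a¹⁵)²⁸ = e.
The smallest positive k with (a¹⁵)ᵏ = e is 28, so |⟨a¹⁵⟩| = 28.

Answer: 28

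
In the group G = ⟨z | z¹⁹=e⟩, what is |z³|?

Compute successive powers until reaching e:
  (z³)¹ = z³, (z³)² = z⁶, (z³)³ = z⁹, (z³)⁴ = z¹², (z³)⁵ = z¹⁵, (z³)⁶ = z¹⁸, (z³)⁷ = z², (z³)⁸ = z⁵, (z³)⁹ = z⁸, (z³)¹⁰ = z¹¹, (z³)¹¹ = z¹⁴, (z³)¹² = z¹⁷, (z³)¹³ = z, (z³)¹⁴ = z⁴, (z³)¹⁵ = z⁷, (z³)¹⁶ = z¹⁰, (z³)¹⁷ = z¹³, (z³)¹⁸ = z¹⁶, (z³)¹⁹ = e.
The smallest positive k with (z³)ᵏ = e is 19.

Answer: 19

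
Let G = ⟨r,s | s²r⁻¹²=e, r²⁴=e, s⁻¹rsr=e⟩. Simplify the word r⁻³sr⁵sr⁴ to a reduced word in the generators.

Multiply left to right, reducing at each step:
  (r²¹) · s = r⁹s⁻¹
  (r⁹s⁻¹) · r⁵ = r⁴s⁻¹
  (r⁴s⁻¹) · s = r⁴
  (r⁴) · r⁴ = r⁸

Answer: r⁸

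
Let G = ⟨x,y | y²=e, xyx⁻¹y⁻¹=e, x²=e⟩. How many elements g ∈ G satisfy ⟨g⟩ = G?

⟨g⟩ = G would require ord(g) = |G| = 4, but the maximum element order in G is 2 < 4. So G is not cyclic and no single element generates it: the count is 0.

Answer: 0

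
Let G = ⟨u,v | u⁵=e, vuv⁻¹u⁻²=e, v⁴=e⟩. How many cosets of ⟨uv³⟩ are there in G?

First find ord(uv³) by computing successive powers:
  (uv³)¹ = uv³, (uv³)² = u⁴v², (uv³)³ = u³v, (uv³)⁴ = e.
So |⟨uv³⟩| = ord(uv³) = 4. With |G| = 20, by Lagrange [G : ⟨uv³⟩] = 20/4 = 5.

Answer: 5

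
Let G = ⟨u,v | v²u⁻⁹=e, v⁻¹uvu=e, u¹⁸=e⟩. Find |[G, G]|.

G' = [G, G] is generated by all commutators. The generator-pair commutators are: [u, v] = u².
The subgroup they normally generate is {e, u², u⁴, u⁶, u⁸, u¹⁰, u¹², u¹⁴, u¹⁶}, of order 9.
Check: |G/G'| = 36/9 = 4 is the order of the abelianisation.

Answer: 9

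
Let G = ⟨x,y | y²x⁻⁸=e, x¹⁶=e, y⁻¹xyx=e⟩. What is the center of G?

An element z ∈ Z(G) iff z commutes with every generator.
For example x⁸ is central: (x⁸)·x = x⁹ = x·(x⁸); (x⁸)·y = y⁻¹ = y·(x⁸).
Whereas x ∉ Z(G) since x·y = xy ≠ x⁷y⁻¹ = y·x.
Checking each of the 32 elements this way gives Z(G) = {e, x⁸}, of order 2.

Answer: {e, x⁸}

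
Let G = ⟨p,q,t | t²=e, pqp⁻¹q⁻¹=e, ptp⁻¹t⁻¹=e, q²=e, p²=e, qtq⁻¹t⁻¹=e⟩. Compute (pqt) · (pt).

Compute (pqt) · (pt) by multiplying left to right and reducing via the relations at each step:
  (pqt) · p = qt
  (qt) · t = q

Answer: q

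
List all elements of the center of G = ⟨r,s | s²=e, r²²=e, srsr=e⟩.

An element z ∈ Z(G) iff z commutes with every generator.
For example r¹¹ is central: (r¹¹)·r = r¹² = r·(r¹¹); (r¹¹)·s = r¹¹s = s·(r¹¹).
Whereas r ∉ Z(G) since r·s = rs ≠ r²¹s = s·r.
Checking each of the 44 elements this way gives Z(G) = {e, r¹¹}, of order 2.

Answer: {e, r¹¹}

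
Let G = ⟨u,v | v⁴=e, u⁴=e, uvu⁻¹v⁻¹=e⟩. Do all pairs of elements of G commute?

Each pair of generators commutes: u·v = uv = v·u. Since the generators pairwise commute, every element of G commutes with every other, so G is abelian.

Answer: Yes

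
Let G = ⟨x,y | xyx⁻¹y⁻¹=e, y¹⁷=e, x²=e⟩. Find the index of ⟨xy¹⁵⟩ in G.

First find ord(xy¹⁵) by computing successive powers:
  (xy¹⁵)¹ = xy¹⁵, (xy¹⁵)² = y¹³, (xy¹⁵)³ = xy¹¹, (xy¹⁵)⁴ = y⁹, (xy¹⁵)⁵ = xy⁷, (xy¹⁵)⁶ = y⁵, (xy¹⁵)⁷ = xy³, (xy¹⁵)⁸ = y, (xy¹⁵)⁹ = xy¹⁶, (xy¹⁵)¹⁰ = y¹⁴, (xy¹⁵)¹¹ = xy¹², (xy¹⁵)¹² = y¹⁰, (xy¹⁵)¹³ = xy⁸, (xy¹⁵)¹⁴ = y⁶, (xy¹⁵)¹⁵ = xy⁴, (xy¹⁵)¹⁶ = y², (xy¹⁵)¹⁷ = x, (xy¹⁵)¹⁸ = y¹⁵, (xy¹⁵)¹⁹ = xy¹³, (xy¹⁵)²⁰ = y¹¹, (xy¹⁵)²¹ = xy⁹, (xy¹⁵)²² = y⁷, (xy¹⁵)²³ = xy⁵, (xy¹⁵)²⁴ = y³, (xy¹⁵)²⁵ = xy, (xy¹⁵)²⁶ = y¹⁶, (xy¹⁵)²⁷ = xy¹⁴, (xy¹⁵)²⁸ = y¹², (xy¹⁵)²⁹ = xy¹⁰, (xy¹⁵)³⁰ = y⁸, (xy¹⁵)³¹ = xy⁶, (xy¹⁵)³² = y⁴, (xy¹⁵)³³ = xy², (xy¹⁵)³⁴ = e.
So |⟨xy¹⁵⟩| = ord(xy¹⁵) = 34. With |G| = 34, by Lagrange [G : ⟨xy¹⁵⟩] = 34/34 = 1.

Answer: 1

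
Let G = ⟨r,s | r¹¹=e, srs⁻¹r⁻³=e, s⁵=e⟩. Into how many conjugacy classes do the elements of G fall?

The conjugacy classes (representative and size) are:
  [e] (size 1), [r³] (size 5), [r⁶] (size 5), [r⁷s] (size 11), [r⁹s²] (size 11), [r⁷s³] (size 11), [r⁷s⁴] (size 11).
Class equation: 1 + 5 + 5 + 11 + 11 + 11 + 11 = 55 = |G|. So G has 7 conjugacy classes.

Answer: 7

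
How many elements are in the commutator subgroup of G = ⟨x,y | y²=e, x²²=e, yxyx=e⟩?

G' = [G, G] is generated by all commutators. The generator-pair commutators are: [x, y] = x².
The subgroup they normally generate is {e, x², x⁴, x⁶, x⁸, x¹⁰, x¹², x¹⁴, x¹⁶, x¹⁸, x²⁰}, of order 11.
Check: |G/G'| = 44/11 = 4 is the order of the abelianisation.

Answer: 11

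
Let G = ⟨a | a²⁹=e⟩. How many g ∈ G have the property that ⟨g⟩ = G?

G is cyclic of order 29. An element generates G iff its order is 29, and a cyclic group of order 29 has exactly φ(29) = 28 such elements.

Answer: 28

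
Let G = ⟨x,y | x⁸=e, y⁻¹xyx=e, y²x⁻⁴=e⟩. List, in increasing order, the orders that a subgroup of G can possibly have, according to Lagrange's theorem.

|G| = 16 = 2⁴. By Lagrange's theorem the order of any subgroup divides 16; the divisors of 16 are 1, 2, 4, 8, 16.

Answer: 1, 2, 4, 8, 16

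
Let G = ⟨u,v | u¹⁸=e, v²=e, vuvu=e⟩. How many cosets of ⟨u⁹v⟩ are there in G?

First find ord(u⁹v) by computing successive powers:
  (u⁹v)¹ = u⁹v, (u⁹v)² = e.
So |⟨u⁹v⟩| = ord(u⁹v) = 2. With |G| = 36, by Lagrange [G : ⟨u⁹v⟩] = 36/2 = 18.

Answer: 18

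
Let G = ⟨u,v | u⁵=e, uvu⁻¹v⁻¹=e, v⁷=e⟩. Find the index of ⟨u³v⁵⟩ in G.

First find ord(u³v⁵) by computing successive powers:
  (u³v⁵)¹ = u³v⁵, (u³v⁵)² = uv³, (u³v⁵)³ = u⁴v, (u³v⁵)⁴ = u²v⁶, (u³v⁵)⁵ = v⁴, (u³v⁵)⁶ = u³v², (u³v⁵)⁷ = u, (u³v⁵)⁸ = u⁴v⁵, (u³v⁵)⁹ = u²v³, (u³v⁵)¹⁰ = v, (u³v⁵)¹¹ = u³v⁶, (u³v⁵)¹² = uv⁴, (u³v⁵)¹³ = u⁴v², (u³v⁵)¹⁴ = u², (u³v⁵)¹⁵ = v⁵, (u³v⁵)¹⁶ = u³v³, (u³v⁵)¹⁷ = uv, (u³v⁵)¹⁸ = u⁴v⁶, (u³v⁵)¹⁹ = u²v⁴, (u³v⁵)²⁰ = v², (u³v⁵)²¹ = u³, (u³v⁵)²² = uv⁵, (u³v⁵)²³ = u⁴v³, (u³v⁵)²⁴ = u²v, (u³v⁵)²⁵ = v⁶, (u³v⁵)²⁶ = u³v⁴, (u³v⁵)²⁷ = uv², (u³v⁵)²⁸ = u⁴, (u³v⁵)²⁹ = u²v⁵, (u³v⁵)³⁰ = v³, (u³v⁵)³¹ = u³v, (u³v⁵)³² = uv⁶, (u³v⁵)³³ = u⁴v⁴, (u³v⁵)³⁴ = u²v², (u³v⁵)³⁵ = e.
So |⟨u³v⁵⟩| = ord(u³v⁵) = 35. With |G| = 35, by Lagrange [G : ⟨u³v⁵⟩] = 35/35 = 1.

Answer: 1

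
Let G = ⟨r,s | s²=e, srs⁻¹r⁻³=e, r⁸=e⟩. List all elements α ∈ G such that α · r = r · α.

⟨r⟩ ⊆ C_G(r) since powers of r commute with r; so |C_G(r)| ≥ |⟨r⟩| = 8.
By orbit–stabilizer, |C_G(r)| = |G| / |conj. class of r| = 16 / 2 = 8.
The 8 elements commuting with r are {e, r, r², r³, r⁴, r⁵, r⁶, r⁷}.

Answer: {e, r, r², r³, r⁴, r⁵, r⁶, r⁷}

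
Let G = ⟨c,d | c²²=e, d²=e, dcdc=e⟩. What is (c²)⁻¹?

The order of (c²) is 11 (smallest k with (c²)ᵏ = e), so (c²)⁻¹ = (c²)¹⁰ = c²⁰.
Check: (c²) · (c²⁰) → (c²) · c²⁰ = e, giving e as required.

Answer: c²⁰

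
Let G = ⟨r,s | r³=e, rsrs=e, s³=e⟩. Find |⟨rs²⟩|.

|⟨rs²⟩| equals the order of rs². Compute successive powers until reaching e:
  (rs²)¹ = rs², (rs²)² = sr², (rs²)³ = e.
The smallest positive k with (rs²)ᵏ = e is 3, so |⟨rs²⟩| = 3.

Answer: 3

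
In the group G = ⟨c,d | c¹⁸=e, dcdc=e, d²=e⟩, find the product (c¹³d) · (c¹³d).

Compute (c¹³d) · (c¹³d) by multiplying left to right and reducing via the relations at each step:
  (c¹³d) · c¹³ = d
  d · d = e

Answer: e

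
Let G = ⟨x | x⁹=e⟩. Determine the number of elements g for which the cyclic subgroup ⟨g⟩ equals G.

G is cyclic of order 9. An element generates G iff its order is 9, and a cyclic group of order 9 has exactly φ(9) = 6 such elements.

Answer: 6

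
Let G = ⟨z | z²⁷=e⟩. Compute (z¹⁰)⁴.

Compute successive powers of (z¹⁰), reducing at each step:
  (z¹⁰)²: (z¹⁰) · z¹⁰ = z²⁰
  (z¹⁰)³: (z²⁰) · z¹⁰ = z³
  (z¹⁰)⁴: (z³) · z¹⁰ = z¹³

Answer: z¹³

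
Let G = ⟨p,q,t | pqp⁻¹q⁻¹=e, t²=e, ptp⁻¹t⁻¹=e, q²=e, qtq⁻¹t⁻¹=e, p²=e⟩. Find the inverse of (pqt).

The order of (pqt) is 2 (smallest k with (pqt)ᵏ = e), so (pqt)⁻¹ = (pqt)¹ = pqt.
Check: (pqt) · (pqt) → (pqt) · p = qt;   (qt) · q = t;   t · t = e, giving e as required.

Answer: pqt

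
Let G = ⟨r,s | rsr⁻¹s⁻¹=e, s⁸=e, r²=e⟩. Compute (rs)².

Compute successive powers of (rs), reducing at each step:
  (rs)²: (rs) · r = s;   s · s = s²

Answer: s²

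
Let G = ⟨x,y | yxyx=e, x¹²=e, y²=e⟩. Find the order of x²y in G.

Compute successive powers until reaching e:
  (x²y)¹ = x²y, (x²y)² = e.
The smallest positive k with (x²y)ᵏ = e is 2.

Answer: 2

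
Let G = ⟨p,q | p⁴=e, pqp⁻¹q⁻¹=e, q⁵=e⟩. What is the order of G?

Enumerate words in the generators, reducing via the relations: the distinct elements are
  {e, p, q, pq, p², p³, q², q³, q⁴, pq², pq³, pq⁴, p²q, p³q, p²q², p²q³, p²q⁴, p³q², p³q³, p³q⁴}.
No further products give new elements, so |G| = 20.

Answer: 20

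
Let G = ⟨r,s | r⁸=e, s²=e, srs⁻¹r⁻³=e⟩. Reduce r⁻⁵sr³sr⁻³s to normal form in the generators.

Multiply left to right, reducing at each step:
  (r³) · s = r³s
  (r³s) · r³ = r⁴s
  (r⁴s) · s = r⁴
  (r⁴) · r⁻³ = r
  r · s = rs

Answer: rs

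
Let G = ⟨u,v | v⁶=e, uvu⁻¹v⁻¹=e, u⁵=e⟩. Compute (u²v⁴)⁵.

Compute successive powers of (u²v⁴), reducing at each step:
  (u²v⁴)²: (u²v⁴) · u² = u⁴v⁴;   (u⁴v⁴) · v⁴ = u⁴v²
  (u²v⁴)³: (u⁴v²) · u² = uv²;   (uv²) · v⁴ = u
  (u²v⁴)⁴: u · u² = u³;   (u³) · v⁴ = u³v⁴
  (u²v⁴)⁵: (u³v⁴) · u² = v⁴;   (v⁴) · v⁴ = v²

Answer: v²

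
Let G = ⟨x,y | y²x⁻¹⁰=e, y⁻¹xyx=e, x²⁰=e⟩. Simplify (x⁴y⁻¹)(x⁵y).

Compute (x⁴y⁻¹) · (x⁵y) by multiplying left to right and reducing via the relations at each step:
  (x⁴y⁻¹) · x⁵ = x⁹y
  (x⁹y) · y = x¹⁹

Answer: x¹⁹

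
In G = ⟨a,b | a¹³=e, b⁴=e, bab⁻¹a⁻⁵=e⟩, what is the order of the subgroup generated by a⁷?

|⟨a⁷⟩| equals the order of a⁷. Compute successive powers until reaching e:
  (a⁷)¹ = a⁷, (a⁷)² = a, (a⁷)³ = a⁸, (a⁷)⁴ = a², (a⁷)⁵ = a⁹, (a⁷)⁶ = a³, (a⁷)⁷ = a¹⁰, (a⁷)⁸ = a⁴, (a⁷)⁹ = a¹¹, (a⁷)¹⁰ = a⁵, (a⁷)¹¹ = a¹², (a⁷)¹² = a⁶, (a⁷)¹³ = e.
The smallest positive k with (a⁷)ᵏ = e is 13, so |⟨a⁷⟩| = 13.

Answer: 13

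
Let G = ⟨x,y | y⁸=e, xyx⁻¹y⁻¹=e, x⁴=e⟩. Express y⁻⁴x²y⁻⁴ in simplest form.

Multiply left to right, reducing at each step:
  (y⁴) · x² = x²y⁴
  (x²y⁴) · y⁻⁴ = x²

Answer: x²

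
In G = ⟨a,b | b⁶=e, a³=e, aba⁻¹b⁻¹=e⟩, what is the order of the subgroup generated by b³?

|⟨b³⟩| equals the order of b³. Compute successive powers until reaching e:
  (b³)¹ = b³, (b³)² = e.
The smallest positive k with (b³)ᵏ = e is 2, so |⟨b³⟩| = 2.

Answer: 2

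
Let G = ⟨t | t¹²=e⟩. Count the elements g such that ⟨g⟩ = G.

G is cyclic of order 12. An element generates G iff its order is 12, and a cyclic group of order 12 has exactly φ(12) = 4 such elements.

Answer: 4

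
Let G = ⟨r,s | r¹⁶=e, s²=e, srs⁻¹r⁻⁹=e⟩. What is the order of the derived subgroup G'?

G' = [G, G] is generated by all commutators. The generator-pair commutators are: [r, s] = r⁸.
The subgroup they normally generate is {e, r⁸}, of order 2.
Check: |G/G'| = 32/2 = 16 is the order of the abelianisation.

Answer: 2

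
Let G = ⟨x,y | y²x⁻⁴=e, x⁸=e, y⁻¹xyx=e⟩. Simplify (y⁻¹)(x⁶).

Compute (y⁻¹) · (x⁶) by multiplying left to right and reducing via the relations at each step:
  (y⁻¹) · x⁶ = x²y⁻¹

Answer: x²y⁻¹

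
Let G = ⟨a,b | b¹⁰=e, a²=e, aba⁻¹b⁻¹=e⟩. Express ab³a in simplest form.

Multiply left to right, reducing at each step:
  a · b³ = ab³
  (ab³) · a = b³

Answer: b³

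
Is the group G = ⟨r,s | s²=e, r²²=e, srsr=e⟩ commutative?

r·s = rs but s·r = r²¹s, so r·s ≠ s·r and G is not abelian.

Answer: No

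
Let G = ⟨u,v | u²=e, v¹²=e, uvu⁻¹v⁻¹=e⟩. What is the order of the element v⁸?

Compute successive powers until reaching e:
  (v⁸)¹ = v⁸, (v⁸)² = v⁴, (v⁸)³ = e.
The smallest positive k with (v⁸)ᵏ = e is 3.

Answer: 3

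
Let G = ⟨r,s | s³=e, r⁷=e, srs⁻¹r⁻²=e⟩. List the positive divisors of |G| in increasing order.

|G| = 21 = 3 · 7. By Lagrange's theorem the order of any subgroup divides 21; the divisors of 21 are 1, 3, 7, 21.

Answer: 1, 3, 7, 21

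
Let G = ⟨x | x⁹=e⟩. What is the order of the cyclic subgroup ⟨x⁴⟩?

|⟨x⁴⟩| equals the order of x⁴. Compute successive powers until reaching e:
  (x⁴)¹ = x⁴, (x⁴)² = x⁸, (x⁴)³ = x³, (x⁴)⁴ = x⁷, (x⁴)⁵ = x², (x⁴)⁶ = x⁶, (x⁴)⁷ = x, (x⁴)⁸ = x⁵, (x⁴)⁹ = e.
The smallest positive k with (x⁴)ᵏ = e is 9, so |⟨x⁴⟩| = 9.

Answer: 9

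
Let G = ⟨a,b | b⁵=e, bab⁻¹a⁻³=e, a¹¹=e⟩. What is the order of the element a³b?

Compute successive powers until reaching e:
  (a³b)¹ = a³b, (a³b)² = ab², (a³b)³ = a⁶b³, (a³b)⁴ = a¹⁰b⁴, (a³b)⁵ = e.
The smallest positive k with (a³b)ᵏ = e is 5.

Answer: 5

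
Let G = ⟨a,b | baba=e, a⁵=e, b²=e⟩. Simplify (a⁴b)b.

Compute (a⁴b) · b by multiplying left to right and reducing via the relations at each step:
  (a⁴b) · b = a⁴

Answer: a⁴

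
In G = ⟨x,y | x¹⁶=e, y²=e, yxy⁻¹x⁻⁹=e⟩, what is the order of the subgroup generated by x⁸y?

|⟨x⁸y⟩| equals the order of x⁸y. Compute successive powers until reaching e:
  (x⁸y)¹ = x⁸y, (x⁸y)² = e.
The smallest positive k with (x⁸y)ᵏ = e is 2, so |⟨x⁸y⟩| = 2.

Answer: 2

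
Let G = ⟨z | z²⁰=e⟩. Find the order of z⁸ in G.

Compute successive powers until reaching e:
  (z⁸)¹ = z⁸, (z⁸)² = z¹⁶, (z⁸)³ = z⁴, (z⁸)⁴ = z¹², (z⁸)⁵ = e.
The smallest positive k with (z⁸)ᵏ = e is 5.

Answer: 5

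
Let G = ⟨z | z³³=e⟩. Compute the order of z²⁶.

Compute successive powers until reaching e:
  (z²⁶)¹ = z²⁶, (z²⁶)² = z¹⁹, (z²⁶)³ = z¹², (z²⁶)⁴ = z⁵, (z²⁶)⁵ = z³¹, (z²⁶)⁶ = z²⁴, (z²⁶)⁷ = z¹⁷, (z²⁶)⁸ = z¹⁰, (z²⁶)⁹ = z³, (z²⁶)¹⁰ = z²⁹, (z²⁶)¹¹ = z²², (z²⁶)¹² = z¹⁵, (z²⁶)¹³ = z⁸, (z²⁶)¹⁴ = z, (z²⁶)¹⁵ = z²⁷, (z²⁶)¹⁶ = z²⁰, (z²⁶)¹⁷ = z¹³, (z²⁶)¹⁸ = z⁶, (z²⁶)¹⁹ = z³², (z²⁶)²⁰ = z²⁵, (z²⁶)²¹ = z¹⁸, (z²⁶)²² = z¹¹, (z²⁶)²³ = z⁴, (z²⁶)²⁴ = z³⁰, (z²⁶)²⁵ = z²³, (z²⁶)²⁶ = z¹⁶, (z²⁶)²⁷ = z⁹, (z²⁶)²⁸ = z², (z²⁶)²⁹ = z²⁸, (z²⁶)³⁰ = z²¹, (z²⁶)³¹ = z¹⁴, (z²⁶)³² = z⁷, (z²⁶)³³ = e.
The smallest positive k with (z²⁶)ᵏ = e is 33.

Answer: 33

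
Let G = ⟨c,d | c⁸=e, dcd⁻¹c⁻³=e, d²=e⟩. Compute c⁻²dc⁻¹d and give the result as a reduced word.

Multiply left to right, reducing at each step:
  (c⁶) · d = c⁶d
  (c⁶d) · c⁻¹ = c³d
  (c³d) · d = c³

Answer: c³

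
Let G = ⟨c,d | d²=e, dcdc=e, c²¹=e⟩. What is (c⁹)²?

Compute successive powers of (c⁹), reducing at each step:
  (c⁹)²: (c⁹) · c⁹ = c¹⁸

Answer: c¹⁸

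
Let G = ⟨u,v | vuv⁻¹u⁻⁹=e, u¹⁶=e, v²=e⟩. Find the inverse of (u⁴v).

The order of (u⁴v) is 4 (smallest k with (u⁴v)ᵏ = e), so (u⁴v)⁻¹ = (u⁴v)³ = u¹²v.
Check: (u⁴v) · (u¹²v) → (u⁴v) · u¹² = v;   v · v = e, giving e as required.

Answer: u¹²v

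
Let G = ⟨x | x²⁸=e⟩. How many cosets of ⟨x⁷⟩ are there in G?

First find ord(x⁷) by computing successive powers:
  (x⁷)¹ = x⁷, (x⁷)² = x¹⁴, (x⁷)³ = x²¹, (x⁷)⁴ = e.
So |⟨x⁷⟩| = ord(x⁷) = 4. With |G| = 28, by Lagrange [G : ⟨x⁷⟩] = 28/4 = 7.

Answer: 7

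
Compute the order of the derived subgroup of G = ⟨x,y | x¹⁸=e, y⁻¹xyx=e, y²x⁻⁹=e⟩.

G' = [G, G] is generated by all commutators. The generator-pair commutators are: [x, y] = x².
The subgroup they normally generate is {e, x², x⁴, x⁶, x⁸, x¹⁰, x¹², x¹⁴, x¹⁶}, of order 9.
Check: |G/G'| = 36/9 = 4 is the order of the abelianisation.

Answer: 9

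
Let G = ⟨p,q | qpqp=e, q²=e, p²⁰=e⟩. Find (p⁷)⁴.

Compute successive powers of (p⁷), reducing at each step:
  (p⁷)²: (p⁷) · p⁷ = p¹⁴
  (p⁷)³: (p¹⁴) · p⁷ = p
  (p⁷)⁴: p · p⁷ = p⁸

Answer: p⁸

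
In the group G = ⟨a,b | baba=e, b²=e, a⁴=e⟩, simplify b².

Compute successive powers of b, reducing at each step:
  b²: b · b = e

Answer: e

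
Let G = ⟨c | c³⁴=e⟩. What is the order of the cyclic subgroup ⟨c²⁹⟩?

|⟨c²⁹⟩| equals the order of c²⁹. Compute successive powers until reaching e:
  (c²⁹)¹ = c²⁹, (c²⁹)² = c²⁴, (c²⁹)³ = c¹⁹, (c²⁹)⁴ = c¹⁴, (c²⁹)⁵ = c⁹, (c²⁹)⁶ = c⁴, (c²⁹)⁷ = c³³, (c²⁹)⁸ = c²⁸, (c²⁹)⁹ = c²³, (c²⁹)¹⁰ = c¹⁸, (c²⁹)¹¹ = c¹³, (c²⁹)¹² = c⁸, (c²⁹)¹³ = c³, (c²⁹)¹⁴ = c³², (c²⁹)¹⁵ = c²⁷, (c²⁹)¹⁶ = c²², (c²⁹)¹⁷ = c¹⁷, (c²⁹)¹⁸ = c¹², (c²⁹)¹⁹ = c⁷, (c²⁹)²⁰ = c², (c²⁹)²¹ = c³¹, (c²⁹)²² = c²⁶, (c²⁹)²³ = c²¹, (c²⁹)²⁴ = c¹⁶, (c²⁹)²⁵ = c¹¹, (c²⁹)²⁶ = c⁶, (c²⁹)²⁷ = c, (c²⁹)²⁸ = c³⁰, (c²⁹)²⁹ = c²⁵, (c²⁹)³⁰ = c²⁰, (c²⁹)³¹ = c¹⁵, (c²⁹)³² = c¹⁰, (c²⁹)³³ = c⁵, (c²⁹)³⁴ = e.
The smallest positive k with (c²⁹)ᵏ = e is 34, so |⟨c²⁹⟩| = 34.

Answer: 34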